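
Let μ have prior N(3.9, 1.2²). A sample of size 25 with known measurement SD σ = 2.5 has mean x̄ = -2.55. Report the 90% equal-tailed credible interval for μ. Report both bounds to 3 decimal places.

[-2.355, -0.837]

Posterior precision = 1/1.2² + 25/2.5² = 0.6944 + 4.0000 = 4.6944, so posterior SD = 0.4615.
Posterior mean = (3.9/1.2² + 25·-2.55/2.5²) / 4.6944 = -1.5959.
Interval: -1.5959 ± 1.645 × 0.4615 → [-2.355, -0.837].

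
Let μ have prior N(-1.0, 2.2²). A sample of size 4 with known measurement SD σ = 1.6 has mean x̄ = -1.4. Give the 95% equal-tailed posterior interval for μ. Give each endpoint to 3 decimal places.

[-2.827, 0.120]

Posterior precision = 1/2.2² + 4/1.6² = 0.2066 + 1.5625 = 1.7691, so posterior SD = 0.7518.
Posterior mean = (-1.0/2.2² + 4·-1.4/1.6²) / 1.7691 = -1.3533.
Interval: -1.3533 ± 1.960 × 0.7518 → [-2.827, 0.120].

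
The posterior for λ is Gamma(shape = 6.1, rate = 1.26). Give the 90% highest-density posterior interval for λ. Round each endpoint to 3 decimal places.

[1.741, 7.824]

The posterior is unimodal and skewed, so the HPD interval has equal density at both endpoints and is the shortest 90% interval.
Solving f(1.741) = f(7.824) with F(7.824) − F(1.741) = 0.90 gives [1.741, 7.824].
For comparison, the equal-tailed interval is [2.126, 8.450]; the HPD is narrower and shifted toward the mode.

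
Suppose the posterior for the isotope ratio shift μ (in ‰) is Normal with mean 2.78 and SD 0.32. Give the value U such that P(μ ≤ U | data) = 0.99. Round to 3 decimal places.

3.524

Need U with P(μ ≤ U) = 0.99: U = 2.78 + z_{0.01}·0.32.
z = 2.326; U = 2.78 + 2.326 × 0.32 = 3.524.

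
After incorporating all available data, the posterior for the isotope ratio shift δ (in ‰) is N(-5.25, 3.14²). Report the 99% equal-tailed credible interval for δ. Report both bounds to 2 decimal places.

[-13.34, 2.84]

The posterior is symmetric, so the 99% equal-tailed interval is δ = -5.25 ± z·3.14 with z = 2.576.
Half-width: 2.576 × 3.14 = 8.09.
-5.25 − 8.09 = -13.34; -5.25 + 8.09 = 2.84.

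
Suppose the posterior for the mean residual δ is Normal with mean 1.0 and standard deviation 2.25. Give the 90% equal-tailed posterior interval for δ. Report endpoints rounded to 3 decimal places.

[-2.701, 4.701]

The posterior is symmetric, so the 90% equal-tailed interval is δ = 1.0 ± z·2.25 with z = 1.645.
Half-width: 1.645 × 2.25 = 3.701.
1.0 − 3.701 = -2.701; 1.0 + 3.701 = 4.701.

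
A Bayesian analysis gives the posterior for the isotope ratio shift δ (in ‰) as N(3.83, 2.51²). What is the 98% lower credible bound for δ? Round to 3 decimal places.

-1.325

Need L with P(δ ≥ L) = 0.98: L = 3.83 − z_{0.02}·2.51.
z = 2.054; L = 3.83 − 2.054 × 2.51 = -1.325.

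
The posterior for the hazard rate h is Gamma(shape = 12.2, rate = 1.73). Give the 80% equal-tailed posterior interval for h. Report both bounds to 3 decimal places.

Posterior: Gamma(shape 12.2, rate 1.73).
Equal-tailed 80% interval: Gamma(12.2, 1.73) quantiles at 0.1 and 0.9.
Posterior mean ≈ 7.052, SD ≈ 2.019; a Normal approximation gives roughly [4.465, 9.639].
Exact: lower = 4.620; upper = 9.731.

[4.620, 9.731]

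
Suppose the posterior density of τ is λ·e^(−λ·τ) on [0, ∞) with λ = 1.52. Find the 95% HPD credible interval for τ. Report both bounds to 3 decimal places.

The exponential density is strictly decreasing on [0, ∞), so the HPD interval is anchored at 0: [0, q] with P(τ ≤ q) = 0.95.
q = −ln(1 − 0.95) / 1.52 = 2.9957 / 1.52 = 1.971.

[0.000, 1.971]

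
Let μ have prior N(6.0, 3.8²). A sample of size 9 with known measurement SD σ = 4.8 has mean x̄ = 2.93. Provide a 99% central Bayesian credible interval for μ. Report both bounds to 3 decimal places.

Posterior precision = 1/3.8² + 9/4.8² = 0.0693 + 0.3906 = 0.4599, so posterior SD = 1.4746.
Posterior mean = (6.0/3.8² + 9·2.93/4.8²) / 0.4599 = 3.3923.
Interval: 3.3923 ± 2.576 × 1.4746 → [-0.406, 7.191].

[-0.406, 7.191]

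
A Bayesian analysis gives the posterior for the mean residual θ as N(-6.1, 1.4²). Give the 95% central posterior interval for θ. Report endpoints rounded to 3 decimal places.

The posterior is symmetric, so the 95% equal-tailed interval is θ = -6.1 ± z·1.4 with z = 1.960.
Half-width: 1.960 × 1.4 = 2.744.
-6.1 − 2.744 = -8.844; -6.1 + 2.744 = -3.356.

[-8.844, -3.356]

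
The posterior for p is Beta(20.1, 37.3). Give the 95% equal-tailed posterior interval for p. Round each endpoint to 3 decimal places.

Posterior: Beta(20.1, 37.3).
Equal-tailed 95% interval: the 0.025 and 0.975 quantiles of Beta(20.1, 37.3).
Posterior mean ≈ 0.350, SD ≈ 0.062; a Normal approximation gives roughly [0.228, 0.473].
Exact: F⁻¹(0.025) = 0.233; F⁻¹(0.975) = 0.477.

[0.233, 0.477]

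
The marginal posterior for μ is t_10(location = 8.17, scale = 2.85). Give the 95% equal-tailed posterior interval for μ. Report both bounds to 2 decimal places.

The t_10 distribution is symmetric; the 95% interval is 8.17 ± t·2.85 with t_{0.975,10} = 2.228.
Half-width: 2.228 × 2.85 = 6.35.
8.17 − 6.35 = 1.82; 8.17 + 6.35 = 14.52.

[1.82, 14.52]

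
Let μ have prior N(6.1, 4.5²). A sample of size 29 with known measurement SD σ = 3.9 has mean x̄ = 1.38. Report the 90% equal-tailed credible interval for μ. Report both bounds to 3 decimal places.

Posterior precision = 1/4.5² + 29/3.9² = 0.0494 + 1.9066 = 1.9560, so posterior SD = 0.7150.
Posterior mean = (6.1/4.5² + 29·1.38/3.9²) / 1.9560 = 1.4992.
Interval: 1.4992 ± 1.645 × 0.7150 → [0.323, 2.675].

[0.323, 2.675]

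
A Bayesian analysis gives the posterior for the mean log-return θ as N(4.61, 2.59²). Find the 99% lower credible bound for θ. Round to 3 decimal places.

Need L with P(θ ≥ L) = 0.99: L = 4.61 − z_{0.01}·2.59.
z = 2.326; L = 4.61 − 2.326 × 2.59 = -1.415.

-1.415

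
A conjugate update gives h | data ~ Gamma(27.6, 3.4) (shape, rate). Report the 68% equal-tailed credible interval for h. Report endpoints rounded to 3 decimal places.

Posterior: Gamma(shape 27.6, rate 3.4).
Equal-tailed 68% interval: Gamma(27.6, 3.4) quantiles at 0.16 and 0.84.
Posterior mean ≈ 8.118, SD ≈ 1.545; a Normal approximation gives roughly [6.581, 9.654].
Exact: lower = 6.589; upper = 9.644.

[6.589, 9.644]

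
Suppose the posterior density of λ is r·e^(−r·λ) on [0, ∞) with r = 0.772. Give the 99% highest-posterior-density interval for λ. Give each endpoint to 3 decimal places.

[0.000, 5.965]

The exponential density is strictly decreasing on [0, ∞), so the HPD interval is anchored at 0: [0, q] with P(λ ≤ q) = 0.99.
q = −ln(1 − 0.99) / 0.772 = 4.6052 / 0.772 = 5.965.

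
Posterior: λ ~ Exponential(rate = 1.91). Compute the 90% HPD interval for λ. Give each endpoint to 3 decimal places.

The exponential density is strictly decreasing on [0, ∞), so the HPD interval is anchored at 0: [0, q] with P(λ ≤ q) = 0.90.
q = −ln(1 − 0.90) / 1.91 = 2.3026 / 1.91 = 1.206.

[0.000, 1.206]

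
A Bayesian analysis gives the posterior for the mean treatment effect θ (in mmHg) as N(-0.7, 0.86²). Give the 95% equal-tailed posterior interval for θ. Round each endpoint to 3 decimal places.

[-2.386, 0.986]

The posterior is symmetric, so the 95% equal-tailed interval is θ = -0.7 ± z·0.86 with z = 1.960.
Half-width: 1.960 × 0.86 = 1.686.
-0.7 − 1.686 = -2.386; -0.7 + 1.686 = 0.986.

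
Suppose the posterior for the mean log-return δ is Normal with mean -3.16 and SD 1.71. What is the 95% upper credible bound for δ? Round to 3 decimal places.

-0.347

Need U with P(δ ≤ U) = 0.95: U = -3.16 + z_{0.05}·1.71.
z = 1.645; U = -3.16 + 1.645 × 1.71 = -0.347.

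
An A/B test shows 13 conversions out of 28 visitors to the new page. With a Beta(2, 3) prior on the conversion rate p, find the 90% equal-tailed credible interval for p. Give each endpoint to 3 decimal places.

[0.315, 0.597]

Posterior: Beta(2+13, 3+15) = Beta(15, 18).
Equal-tailed 90% interval: the 0.05 and 0.95 quantiles of Beta(15, 18).
Posterior mean ≈ 0.455, SD ≈ 0.085; a Normal approximation gives roughly [0.314, 0.595].
Exact: F⁻¹(0.05) = 0.315; F⁻¹(0.95) = 0.597.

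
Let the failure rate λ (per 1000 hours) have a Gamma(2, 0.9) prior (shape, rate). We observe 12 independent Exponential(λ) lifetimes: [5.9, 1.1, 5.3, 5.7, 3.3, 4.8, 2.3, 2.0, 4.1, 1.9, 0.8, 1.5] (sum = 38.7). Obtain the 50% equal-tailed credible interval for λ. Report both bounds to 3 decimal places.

[0.286, 0.412]

Posterior: Gamma(2+12, 0.9+38.7) = Gamma(14, 39.6) (shape, rate).
Equal-tailed 50% interval: Gamma(14, 39.6) quantiles at 0.25 and 0.75.
Posterior mean ≈ 0.354, SD ≈ 0.094; a Normal approximation gives roughly [0.290, 0.417].
Exact: lower = 0.286; upper = 0.412.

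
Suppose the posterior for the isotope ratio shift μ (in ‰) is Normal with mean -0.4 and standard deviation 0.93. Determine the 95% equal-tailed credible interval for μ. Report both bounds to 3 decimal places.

[-2.223, 1.423]

The posterior is symmetric, so the 95% equal-tailed interval is μ = -0.4 ± z·0.93 with z = 1.960.
Half-width: 1.960 × 0.93 = 1.823.
-0.4 − 1.823 = -2.223; -0.4 + 1.823 = 1.423.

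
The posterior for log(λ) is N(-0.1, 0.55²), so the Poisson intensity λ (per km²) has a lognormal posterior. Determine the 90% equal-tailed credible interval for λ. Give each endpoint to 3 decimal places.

On the log scale the 90% interval is -0.1 ± 1.645 × 0.55 = [-1.0047, 0.8047].
Exponentiate: [e^-1.0047, e^0.8047] = [0.366, 2.236].

[0.366, 2.236]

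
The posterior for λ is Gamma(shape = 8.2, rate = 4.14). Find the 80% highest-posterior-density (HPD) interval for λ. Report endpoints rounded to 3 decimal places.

[1.028, 2.720]

The posterior is unimodal and skewed, so the HPD interval has equal density at both endpoints and is the shortest 80% interval.
Solving f(1.028) = f(2.720) with F(2.720) − F(1.028) = 0.80 gives [1.028, 2.720].
For comparison, the equal-tailed interval is [1.162, 2.903]; the HPD is narrower and shifted toward the mode.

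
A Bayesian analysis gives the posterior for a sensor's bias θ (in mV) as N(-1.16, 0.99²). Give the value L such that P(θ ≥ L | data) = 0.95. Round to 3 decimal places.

Need L with P(θ ≥ L) = 0.95: L = -1.16 − z_{0.05}·0.99.
z = 1.645; L = -1.16 − 1.645 × 0.99 = -2.788.

-2.788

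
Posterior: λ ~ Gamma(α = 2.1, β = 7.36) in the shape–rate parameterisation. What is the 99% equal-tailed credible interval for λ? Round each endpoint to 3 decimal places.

Posterior: Gamma(shape 2.1, rate 7.36).
Equal-tailed 99% interval: Gamma(2.1, 7.36) quantiles at 0.005 and 0.995.
Posterior mean ≈ 0.285, SD ≈ 0.197; a Normal approximation gives roughly [-0.222, 0.792].
Exact: lower = 0.016; upper = 1.036.

[0.016, 1.036]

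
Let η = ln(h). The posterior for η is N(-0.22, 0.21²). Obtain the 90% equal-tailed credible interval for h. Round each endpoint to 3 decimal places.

On the log scale the 90% interval is -0.22 ± 1.645 × 0.21 = [-0.5654, 0.1254].
Exponentiate: [e^-0.5654, e^0.1254] = [0.568, 1.134].

[0.568, 1.134]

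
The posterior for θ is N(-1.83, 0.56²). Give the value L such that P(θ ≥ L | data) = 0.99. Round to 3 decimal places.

-3.133

Need L with P(θ ≥ L) = 0.99: L = -1.83 − z_{0.01}·0.56.
z = 2.326; L = -1.83 − 2.326 × 0.56 = -3.133.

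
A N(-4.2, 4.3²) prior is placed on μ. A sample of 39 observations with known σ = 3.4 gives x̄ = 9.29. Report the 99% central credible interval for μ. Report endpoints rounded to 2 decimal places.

Posterior precision = 1/4.3² + 39/3.4² = 0.0541 + 3.3737 = 3.4278, so posterior SD = 0.5401.
Posterior mean = (-4.2/4.3² + 39·9.29/3.4²) / 3.4278 = 9.0772.
Interval: 9.0772 ± 2.576 × 0.5401 → [7.69, 10.47].

[7.69, 10.47]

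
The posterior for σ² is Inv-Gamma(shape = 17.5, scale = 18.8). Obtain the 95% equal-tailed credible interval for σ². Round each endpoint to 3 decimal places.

[0.707, 1.828]

Inverse-Gamma(17.5, 18.8) quantiles: F⁻¹(0.025) and F⁻¹(0.975).
Equivalently, 1/σ² ~ Gamma(17.5, rate = 18.8); invert its 0.975 and 0.025 quantiles.
Posterior mean ≈ 1.139, SD ≈ 0.289; a Normal approximation gives roughly [0.572, 1.707].
Exact: lower = 0.707; upper = 1.828.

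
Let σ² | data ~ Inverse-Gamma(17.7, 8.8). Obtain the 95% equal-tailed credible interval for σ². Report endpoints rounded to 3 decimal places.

Inverse-Gamma(17.7, 8.8) quantiles: F⁻¹(0.025) and F⁻¹(0.975).
Equivalently, 1/σ² ~ Gamma(17.7, rate = 8.8); invert its 0.975 and 0.025 quantiles.
Posterior mean ≈ 0.527, SD ≈ 0.133; a Normal approximation gives roughly [0.266, 0.788].
Exact: lower = 0.328; upper = 0.843.

[0.328, 0.843]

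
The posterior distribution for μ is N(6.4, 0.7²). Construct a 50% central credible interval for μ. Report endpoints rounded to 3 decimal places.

[5.928, 6.872]

The posterior is symmetric, so the 50% equal-tailed interval is μ = 6.4 ± z·0.7 with z = 0.674.
Half-width: 0.674 × 0.7 = 0.472.
6.4 − 0.472 = 5.928; 6.4 + 0.472 = 6.872.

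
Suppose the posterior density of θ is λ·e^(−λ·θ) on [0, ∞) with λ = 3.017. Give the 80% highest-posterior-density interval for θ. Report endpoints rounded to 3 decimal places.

The exponential density is strictly decreasing on [0, ∞), so the HPD interval is anchored at 0: [0, q] with P(θ ≤ q) = 0.80.
q = −ln(1 − 0.80) / 3.017 = 1.6094 / 3.017 = 0.533.

[0.000, 0.533]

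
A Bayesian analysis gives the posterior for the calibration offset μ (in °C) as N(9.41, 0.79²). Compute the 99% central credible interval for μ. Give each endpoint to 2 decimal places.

The posterior is symmetric, so the 99% equal-tailed interval is μ = 9.41 ± z·0.79 with z = 2.576.
Half-width: 2.576 × 0.79 = 2.03.
9.41 − 2.03 = 7.38; 9.41 + 2.03 = 11.44.

[7.38, 11.44]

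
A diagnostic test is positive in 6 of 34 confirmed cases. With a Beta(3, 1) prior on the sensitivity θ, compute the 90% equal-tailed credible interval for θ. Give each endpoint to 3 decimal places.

[0.133, 0.356]

Posterior: Beta(3+6, 1+28) = Beta(9, 29).
Equal-tailed 90% interval: the 0.05 and 0.95 quantiles of Beta(9, 29).
Posterior mean ≈ 0.237, SD ≈ 0.068; a Normal approximation gives roughly [0.125, 0.349].
Exact: F⁻¹(0.05) = 0.133; F⁻¹(0.95) = 0.356.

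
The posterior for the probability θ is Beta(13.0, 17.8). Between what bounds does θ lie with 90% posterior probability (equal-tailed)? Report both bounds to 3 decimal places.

[0.281, 0.569]

Posterior: Beta(13.0, 17.8).
Equal-tailed 90% interval: the 0.05 and 0.95 quantiles of Beta(13.0, 17.8).
Posterior mean ≈ 0.422, SD ≈ 0.088; a Normal approximation gives roughly [0.278, 0.566].
Exact: F⁻¹(0.05) = 0.281; F⁻¹(0.95) = 0.569.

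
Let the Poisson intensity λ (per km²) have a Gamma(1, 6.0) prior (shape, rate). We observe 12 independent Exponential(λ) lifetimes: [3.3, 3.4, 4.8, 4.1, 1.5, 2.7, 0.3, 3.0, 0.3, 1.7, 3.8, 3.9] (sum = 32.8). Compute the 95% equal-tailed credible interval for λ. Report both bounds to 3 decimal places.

Posterior: Gamma(1+12, 6.0+32.8) = Gamma(13, 38.8) (shape, rate).
Equal-tailed 95% interval: Gamma(13, 38.8) quantiles at 0.025 and 0.975.
Posterior mean ≈ 0.335, SD ≈ 0.093; a Normal approximation gives roughly [0.153, 0.517].
Exact: lower = 0.178; upper = 0.540.

[0.178, 0.540]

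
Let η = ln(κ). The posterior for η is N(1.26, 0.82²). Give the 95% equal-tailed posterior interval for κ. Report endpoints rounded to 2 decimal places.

On the log scale the 95% interval is 1.26 ± 1.960 × 0.82 = [-0.3472, 2.8672].
Exponentiate: [e^-0.3472, e^2.8672] = [0.71, 17.59].

[0.71, 17.59]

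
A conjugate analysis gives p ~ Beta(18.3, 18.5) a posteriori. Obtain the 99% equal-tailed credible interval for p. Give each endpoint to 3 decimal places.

Posterior: Beta(18.3, 18.5).
Equal-tailed 99% interval: the 0.005 and 0.995 quantiles of Beta(18.3, 18.5).
Posterior mean ≈ 0.497, SD ≈ 0.081; a Normal approximation gives roughly [0.288, 0.707].
Exact: F⁻¹(0.005) = 0.293; F⁻¹(0.995) = 0.702.

[0.293, 0.702]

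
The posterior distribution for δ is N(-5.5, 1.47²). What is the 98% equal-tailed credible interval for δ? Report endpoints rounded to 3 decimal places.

The posterior is symmetric, so the 98% equal-tailed interval is δ = -5.5 ± z·1.47 with z = 2.326.
Half-width: 2.326 × 1.47 = 3.420.
-5.5 − 3.420 = -8.920; -5.5 + 3.420 = -2.080.

[-8.920, -2.080]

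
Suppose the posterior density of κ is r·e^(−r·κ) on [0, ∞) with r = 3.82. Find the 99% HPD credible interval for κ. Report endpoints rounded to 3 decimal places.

[0.000, 1.206]

The exponential density is strictly decreasing on [0, ∞), so the HPD interval is anchored at 0: [0, q] with P(κ ≤ q) = 0.99.
q = −ln(1 − 0.99) / 3.82 = 4.6052 / 3.82 = 1.206.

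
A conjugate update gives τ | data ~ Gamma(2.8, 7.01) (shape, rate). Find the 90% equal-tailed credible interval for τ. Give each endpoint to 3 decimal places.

[0.102, 0.855]

Posterior: Gamma(shape 2.8, rate 7.01).
Equal-tailed 90% interval: Gamma(2.8, 7.01) quantiles at 0.05 and 0.95.
Posterior mean ≈ 0.399, SD ≈ 0.239; a Normal approximation gives roughly [0.007, 0.792].
Exact: lower = 0.102; upper = 0.855.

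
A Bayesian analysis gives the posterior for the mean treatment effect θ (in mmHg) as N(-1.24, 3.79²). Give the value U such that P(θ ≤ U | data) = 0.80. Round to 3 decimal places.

Need U with P(θ ≤ U) = 0.80: U = -1.24 + z_{0.2}·3.79.
z = 0.842; U = -1.24 + 0.842 × 3.79 = 1.950.

1.950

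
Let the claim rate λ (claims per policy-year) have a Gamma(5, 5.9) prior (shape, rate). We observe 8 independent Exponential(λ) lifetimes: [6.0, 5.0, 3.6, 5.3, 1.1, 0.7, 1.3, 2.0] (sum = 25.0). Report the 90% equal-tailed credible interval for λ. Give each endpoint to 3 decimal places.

[0.249, 0.629]

Posterior: Gamma(5+8, 5.9+25.0) = Gamma(13, 30.9) (shape, rate).
Equal-tailed 90% interval: Gamma(13, 30.9) quantiles at 0.05 and 0.95.
Posterior mean ≈ 0.421, SD ≈ 0.117; a Normal approximation gives roughly [0.229, 0.613].
Exact: lower = 0.249; upper = 0.629.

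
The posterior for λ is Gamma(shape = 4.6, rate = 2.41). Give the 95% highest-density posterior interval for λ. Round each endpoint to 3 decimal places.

[0.415, 3.670]

The posterior is unimodal and skewed, so the HPD interval has equal density at both endpoints and is the shortest 95% interval.
Solving f(0.415) = f(3.670) with F(3.670) − F(0.415) = 0.95 gives [0.415, 3.670].
For comparison, the equal-tailed interval is [0.583, 4.008]; the HPD is narrower and shifted toward the mode.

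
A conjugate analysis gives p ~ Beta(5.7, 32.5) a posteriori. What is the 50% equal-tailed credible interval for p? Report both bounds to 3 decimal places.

[0.108, 0.184]

Posterior: Beta(5.7, 32.5).
Equal-tailed 50% interval: the 0.25 and 0.75 quantiles of Beta(5.7, 32.5).
Posterior mean ≈ 0.149, SD ≈ 0.057; a Normal approximation gives roughly [0.111, 0.188].
Exact: F⁻¹(0.25) = 0.108; F⁻¹(0.75) = 0.184.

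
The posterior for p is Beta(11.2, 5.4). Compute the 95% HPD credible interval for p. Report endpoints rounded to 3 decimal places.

[0.456, 0.882]

The posterior is unimodal and skewed, so the HPD interval has equal density at both endpoints and is the shortest 95% interval.
Solving f(0.456) = f(0.882) with F(0.882) − F(0.456) = 0.95 gives [0.456, 0.882].
For comparison, the equal-tailed interval is [0.440, 0.870]; the HPD is narrower and shifted toward the mode.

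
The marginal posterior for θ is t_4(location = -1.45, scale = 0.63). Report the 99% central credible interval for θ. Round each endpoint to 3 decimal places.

[-4.351, 1.451]

The t_4 distribution is symmetric; the 99% interval is -1.45 ± t·0.63 with t_{0.995,4} = 4.604.
Half-width: 4.604 × 0.63 = 2.901.
-1.45 − 2.901 = -4.351; -1.45 + 2.901 = 1.451.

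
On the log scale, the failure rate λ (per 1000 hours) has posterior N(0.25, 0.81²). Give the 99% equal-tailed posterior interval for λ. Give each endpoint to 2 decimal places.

On the log scale the 99% interval is 0.25 ± 2.576 × 0.81 = [-1.8364, 2.3364].
Exponentiate: [e^-1.8364, e^2.3364] = [0.16, 10.34].

[0.16, 10.34]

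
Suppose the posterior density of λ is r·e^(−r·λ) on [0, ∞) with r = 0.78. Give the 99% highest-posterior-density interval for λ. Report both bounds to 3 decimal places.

The exponential density is strictly decreasing on [0, ∞), so the HPD interval is anchored at 0: [0, q] with P(λ ≤ q) = 0.99.
q = −ln(1 − 0.99) / 0.78 = 4.6052 / 0.78 = 5.904.

[0.000, 5.904]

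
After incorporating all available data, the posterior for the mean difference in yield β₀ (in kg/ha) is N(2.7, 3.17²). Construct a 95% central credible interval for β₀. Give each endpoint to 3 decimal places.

[-3.513, 8.913]

The posterior is symmetric, so the 95% equal-tailed interval is β₀ = 2.7 ± z·3.17 with z = 1.960.
Half-width: 1.960 × 3.17 = 6.213.
2.7 − 6.213 = -3.513; 2.7 + 6.213 = 8.913.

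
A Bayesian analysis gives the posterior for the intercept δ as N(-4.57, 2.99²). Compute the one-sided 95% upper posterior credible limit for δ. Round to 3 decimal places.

0.348

Need U with P(δ ≤ U) = 0.95: U = -4.57 + z_{0.05}·2.99.
z = 1.645; U = -4.57 + 1.645 × 2.99 = 0.348.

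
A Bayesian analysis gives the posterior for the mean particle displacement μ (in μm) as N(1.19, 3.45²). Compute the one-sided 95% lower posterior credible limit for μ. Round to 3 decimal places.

Need L with P(μ ≥ L) = 0.95: L = 1.19 − z_{0.05}·3.45.
z = 1.645; L = 1.19 − 1.645 × 3.45 = -4.485.

-4.485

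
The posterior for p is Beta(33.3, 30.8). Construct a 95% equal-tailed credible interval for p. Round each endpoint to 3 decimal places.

[0.398, 0.640]

Posterior: Beta(33.3, 30.8).
Equal-tailed 95% interval: the 0.025 and 0.975 quantiles of Beta(33.3, 30.8).
Posterior mean ≈ 0.520, SD ≈ 0.062; a Normal approximation gives roughly [0.398, 0.641].
Exact: F⁻¹(0.025) = 0.398; F⁻¹(0.975) = 0.640.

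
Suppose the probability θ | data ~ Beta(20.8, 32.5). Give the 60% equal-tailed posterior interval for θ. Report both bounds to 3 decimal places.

Posterior: Beta(20.8, 32.5).
Equal-tailed 60% interval: the 0.2 and 0.8 quantiles of Beta(20.8, 32.5).
Posterior mean ≈ 0.390, SD ≈ 0.066; a Normal approximation gives roughly [0.335, 0.446].
Exact: F⁻¹(0.2) = 0.334; F⁻¹(0.8) = 0.446.

[0.334, 0.446]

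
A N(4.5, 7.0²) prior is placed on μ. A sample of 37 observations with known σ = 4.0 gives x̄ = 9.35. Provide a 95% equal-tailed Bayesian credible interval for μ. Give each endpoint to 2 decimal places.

[8.02, 10.59]

Posterior precision = 1/7.0² + 37/4.0² = 0.0204 + 2.3125 = 2.3329, so posterior SD = 0.6547.
Posterior mean = (4.5/7.0² + 37·9.35/4.0²) / 2.3329 = 9.3076.
Interval: 9.3076 ± 1.960 × 0.6547 → [8.02, 10.59].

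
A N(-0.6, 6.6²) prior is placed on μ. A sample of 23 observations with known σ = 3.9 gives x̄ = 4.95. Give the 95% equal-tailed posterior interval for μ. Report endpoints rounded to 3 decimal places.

[3.285, 6.449]

Posterior precision = 1/6.6² + 23/3.9² = 0.0230 + 1.5122 = 1.5351, so posterior SD = 0.8071.
Posterior mean = (-0.6/6.6² + 23·4.95/3.9²) / 1.5351 = 4.8670.
Interval: 4.8670 ± 1.960 × 0.8071 → [3.285, 6.449].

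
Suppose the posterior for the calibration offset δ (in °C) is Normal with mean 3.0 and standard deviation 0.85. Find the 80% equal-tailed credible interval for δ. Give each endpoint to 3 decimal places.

The posterior is symmetric, so the 80% equal-tailed interval is δ = 3.0 ± z·0.85 with z = 1.282.
Half-width: 1.282 × 0.85 = 1.089.
3.0 − 1.089 = 1.911; 3.0 + 1.089 = 4.089.

[1.911, 4.089]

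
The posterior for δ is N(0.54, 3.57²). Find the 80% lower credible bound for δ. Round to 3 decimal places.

-2.465

Need L with P(δ ≥ L) = 0.80: L = 0.54 − z_{0.2}·3.57.
z = 0.842; L = 0.54 − 0.842 × 3.57 = -2.465.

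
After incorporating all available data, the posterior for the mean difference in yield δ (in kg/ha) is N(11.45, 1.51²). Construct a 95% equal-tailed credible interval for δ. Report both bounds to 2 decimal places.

[8.49, 14.41]

The posterior is symmetric, so the 95% equal-tailed interval is δ = 11.45 ± z·1.51 with z = 1.960.
Half-width: 1.960 × 1.51 = 2.96.
11.45 − 2.96 = 8.49; 11.45 + 2.96 = 14.41.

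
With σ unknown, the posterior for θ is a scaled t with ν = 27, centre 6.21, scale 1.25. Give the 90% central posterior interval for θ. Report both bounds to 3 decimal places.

[4.081, 8.339]

The t_27 distribution is symmetric; the 90% interval is 6.21 ± t·1.25 with t_{0.95,27} = 1.703.
Half-width: 1.703 × 1.25 = 2.129.
6.21 − 2.129 = 4.081; 6.21 + 2.129 = 8.339.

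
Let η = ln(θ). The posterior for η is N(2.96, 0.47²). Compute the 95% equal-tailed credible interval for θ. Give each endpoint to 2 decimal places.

[7.68, 48.48]

On the log scale the 95% interval is 2.96 ± 1.960 × 0.47 = [2.0388, 3.8812].
Exponentiate: [e^2.0388, e^3.8812] = [7.68, 48.48].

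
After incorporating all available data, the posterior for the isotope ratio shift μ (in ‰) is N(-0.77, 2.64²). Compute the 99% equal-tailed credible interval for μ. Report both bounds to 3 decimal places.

[-7.570, 6.030]

The posterior is symmetric, so the 99% equal-tailed interval is μ = -0.77 ± z·2.64 with z = 2.576.
Half-width: 2.576 × 2.64 = 6.800.
-0.77 − 6.800 = -7.570; -0.77 + 6.800 = 6.030.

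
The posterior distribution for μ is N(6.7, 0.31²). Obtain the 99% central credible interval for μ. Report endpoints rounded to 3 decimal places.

The posterior is symmetric, so the 99% equal-tailed interval is μ = 6.7 ± z·0.31 with z = 2.576.
Half-width: 2.576 × 0.31 = 0.799.
6.7 − 0.799 = 5.901; 6.7 + 0.799 = 7.499.

[5.901, 7.499]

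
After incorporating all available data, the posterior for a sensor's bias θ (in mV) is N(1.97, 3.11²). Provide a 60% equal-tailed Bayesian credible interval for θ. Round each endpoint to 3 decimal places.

[-0.647, 4.587]

The posterior is symmetric, so the 60% equal-tailed interval is θ = 1.97 ± z·3.11 with z = 0.842.
Half-width: 0.842 × 3.11 = 2.617.
1.97 − 2.617 = -0.647; 1.97 + 2.617 = 4.587.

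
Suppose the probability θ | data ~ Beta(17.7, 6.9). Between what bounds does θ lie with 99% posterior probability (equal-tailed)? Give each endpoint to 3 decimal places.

[0.467, 0.908]

Posterior: Beta(17.7, 6.9).
Equal-tailed 99% interval: the 0.005 and 0.995 quantiles of Beta(17.7, 6.9).
Posterior mean ≈ 0.720, SD ≈ 0.089; a Normal approximation gives roughly [0.491, 0.948].
Exact: F⁻¹(0.005) = 0.467; F⁻¹(0.995) = 0.908.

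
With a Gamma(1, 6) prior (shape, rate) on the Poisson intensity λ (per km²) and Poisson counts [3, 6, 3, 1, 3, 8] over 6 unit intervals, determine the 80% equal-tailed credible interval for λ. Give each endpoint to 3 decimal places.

[1.570, 2.632]

Posterior: Gamma(1+24, 6+6) = Gamma(25, 12) (shape, rate).
Equal-tailed 80% interval: Gamma(25, 12) quantiles at 0.1 and 0.9.
Posterior mean ≈ 2.083, SD ≈ 0.417; a Normal approximation gives roughly [1.549, 2.617].
Exact: lower = 1.570; upper = 2.632.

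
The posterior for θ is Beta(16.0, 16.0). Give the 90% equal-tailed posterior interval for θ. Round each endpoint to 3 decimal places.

[0.357, 0.643]

Posterior: Beta(16.0, 16.0).
Equal-tailed 90% interval: the 0.05 and 0.95 quantiles of Beta(16.0, 16.0).
Posterior mean ≈ 0.500, SD ≈ 0.087; a Normal approximation gives roughly [0.357, 0.643].
Exact: F⁻¹(0.05) = 0.357; F⁻¹(0.95) = 0.643.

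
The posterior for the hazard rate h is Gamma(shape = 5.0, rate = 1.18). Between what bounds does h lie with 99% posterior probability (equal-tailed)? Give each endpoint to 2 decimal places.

Posterior: Gamma(shape 5.0, rate 1.18).
Equal-tailed 99% interval: Gamma(5.0, 1.18) quantiles at 0.005 and 0.995.
Posterior mean ≈ 4.24, SD ≈ 1.89; a Normal approximation gives roughly [-0.64, 9.12].
Exact: lower = 0.91; upper = 10.67.

[0.91, 10.67]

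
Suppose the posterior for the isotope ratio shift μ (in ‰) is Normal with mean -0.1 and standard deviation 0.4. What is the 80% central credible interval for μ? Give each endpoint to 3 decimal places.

[-0.613, 0.413]

The posterior is symmetric, so the 80% equal-tailed interval is μ = -0.1 ± z·0.4 with z = 1.282.
Half-width: 1.282 × 0.4 = 0.513.
-0.1 − 0.513 = -0.613; -0.1 + 0.513 = 0.413.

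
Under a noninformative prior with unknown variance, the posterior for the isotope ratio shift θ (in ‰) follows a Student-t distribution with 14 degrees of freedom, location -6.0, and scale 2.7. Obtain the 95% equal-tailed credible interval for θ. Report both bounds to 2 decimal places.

The t_14 distribution is symmetric; the 95% interval is -6.0 ± t·2.7 with t_{0.975,14} = 2.145.
Half-width: 2.145 × 2.7 = 5.79.
-6.0 − 5.79 = -11.79; -6.0 + 5.79 = -0.21.

[-11.79, -0.21]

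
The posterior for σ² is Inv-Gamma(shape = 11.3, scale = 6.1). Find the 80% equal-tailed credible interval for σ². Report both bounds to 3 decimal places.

[0.387, 0.840]

Inverse-Gamma(11.3, 6.1) quantiles: F⁻¹(0.1) and F⁻¹(0.9).
Equivalently, 1/σ² ~ Gamma(11.3, rate = 6.1); invert its 0.9 and 0.1 quantiles.
Posterior mean ≈ 0.592, SD ≈ 0.194; a Normal approximation gives roughly [0.343, 0.841].
Exact: lower = 0.387; upper = 0.840.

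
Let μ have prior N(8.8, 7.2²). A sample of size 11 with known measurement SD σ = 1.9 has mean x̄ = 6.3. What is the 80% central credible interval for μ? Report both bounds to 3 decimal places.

Posterior precision = 1/7.2² + 11/1.9² = 0.0193 + 3.0471 = 3.0664, so posterior SD = 0.5711.
Posterior mean = (8.8/7.2² + 11·6.3/1.9²) / 3.0664 = 6.3157.
Interval: 6.3157 ± 1.282 × 0.5711 → [5.584, 7.048].

[5.584, 7.048]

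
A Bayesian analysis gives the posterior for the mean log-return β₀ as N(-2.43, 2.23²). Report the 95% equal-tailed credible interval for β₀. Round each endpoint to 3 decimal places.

The posterior is symmetric, so the 95% equal-tailed interval is β₀ = -2.43 ± z·2.23 with z = 1.960.
Half-width: 1.960 × 2.23 = 4.371.
-2.43 − 4.371 = -6.801; -2.43 + 4.371 = 1.941.

[-6.801, 1.941]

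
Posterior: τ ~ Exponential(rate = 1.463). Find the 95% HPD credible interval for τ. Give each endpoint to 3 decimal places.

[0.000, 2.048]

The exponential density is strictly decreasing on [0, ∞), so the HPD interval is anchored at 0: [0, q] with P(τ ≤ q) = 0.95.
q = −ln(1 − 0.95) / 1.463 = 2.9957 / 1.463 = 2.048.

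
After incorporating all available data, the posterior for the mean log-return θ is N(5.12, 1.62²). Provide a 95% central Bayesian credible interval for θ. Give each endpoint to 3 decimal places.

The posterior is symmetric, so the 95% equal-tailed interval is θ = 5.12 ± z·1.62 with z = 1.960.
Half-width: 1.960 × 1.62 = 3.175.
5.12 − 3.175 = 1.945; 5.12 + 3.175 = 8.295.

[1.945, 8.295]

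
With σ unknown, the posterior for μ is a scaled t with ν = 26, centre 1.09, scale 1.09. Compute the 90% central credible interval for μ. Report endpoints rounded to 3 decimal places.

The t_26 distribution is symmetric; the 90% interval is 1.09 ± t·1.09 with t_{0.95,26} = 1.706.
Half-width: 1.706 × 1.09 = 1.859.
1.09 − 1.859 = -0.769; 1.09 + 1.859 = 2.949.

[-0.769, 2.949]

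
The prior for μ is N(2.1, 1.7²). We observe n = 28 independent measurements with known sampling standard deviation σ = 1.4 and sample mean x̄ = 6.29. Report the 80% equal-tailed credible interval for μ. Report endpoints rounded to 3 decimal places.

Posterior precision = 1/1.7² + 28/1.4² = 0.3460 + 14.2857 = 14.6317, so posterior SD = 0.2614.
Posterior mean = (2.1/1.7² + 28·6.29/1.4²) / 14.6317 = 6.1909.
Interval: 6.1909 ± 1.282 × 0.2614 → [5.856, 6.526].

[5.856, 6.526]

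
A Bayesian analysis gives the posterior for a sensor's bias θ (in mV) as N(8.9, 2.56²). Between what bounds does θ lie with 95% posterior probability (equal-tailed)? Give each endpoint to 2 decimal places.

The posterior is symmetric, so the 95% equal-tailed interval is θ = 8.9 ± z·2.56 with z = 1.960.
Half-width: 1.960 × 2.56 = 5.02.
8.9 − 5.02 = 3.88; 8.9 + 5.02 = 13.92.

[3.88, 13.92]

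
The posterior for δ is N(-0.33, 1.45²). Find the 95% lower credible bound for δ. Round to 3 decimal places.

-2.715

Need L with P(δ ≥ L) = 0.95: L = -0.33 − z_{0.05}·1.45.
z = 1.645; L = -0.33 − 1.645 × 1.45 = -2.715.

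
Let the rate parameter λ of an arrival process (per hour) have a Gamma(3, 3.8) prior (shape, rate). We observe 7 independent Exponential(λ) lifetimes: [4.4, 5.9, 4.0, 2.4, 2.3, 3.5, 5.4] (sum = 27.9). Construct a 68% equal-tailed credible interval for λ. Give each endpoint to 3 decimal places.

Posterior: Gamma(3+7, 3.8+27.9) = Gamma(10, 31.7) (shape, rate).
Equal-tailed 68% interval: Gamma(10, 31.7) quantiles at 0.16 and 0.84.
Posterior mean ≈ 0.315, SD ≈ 0.100; a Normal approximation gives roughly [0.216, 0.415].
Exact: lower = 0.218; upper = 0.413.

[0.218, 0.413]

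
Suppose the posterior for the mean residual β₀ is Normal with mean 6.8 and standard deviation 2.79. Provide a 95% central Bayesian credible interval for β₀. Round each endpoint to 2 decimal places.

[1.33, 12.27]

The posterior is symmetric, so the 95% equal-tailed interval is β₀ = 6.8 ± z·2.79 with z = 1.960.
Half-width: 1.960 × 2.79 = 5.47.
6.8 − 5.47 = 1.33; 6.8 + 5.47 = 12.27.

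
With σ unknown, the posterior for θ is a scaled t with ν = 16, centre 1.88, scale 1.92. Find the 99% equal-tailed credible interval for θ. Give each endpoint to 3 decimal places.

The t_16 distribution is symmetric; the 99% interval is 1.88 ± t·1.92 with t_{0.995,16} = 2.921.
Half-width: 2.921 × 1.92 = 5.608.
1.88 − 5.608 = -3.728; 1.88 + 5.608 = 7.488.

[-3.728, 7.488]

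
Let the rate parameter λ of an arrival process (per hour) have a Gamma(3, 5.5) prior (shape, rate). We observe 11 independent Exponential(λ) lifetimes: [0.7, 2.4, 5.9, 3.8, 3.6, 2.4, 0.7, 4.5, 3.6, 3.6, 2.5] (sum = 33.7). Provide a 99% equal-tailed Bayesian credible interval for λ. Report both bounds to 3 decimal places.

[0.159, 0.650]

Posterior: Gamma(3+11, 5.5+33.7) = Gamma(14, 39.2) (shape, rate).
Equal-tailed 99% interval: Gamma(14, 39.2) quantiles at 0.005 and 0.995.
Posterior mean ≈ 0.357, SD ≈ 0.095; a Normal approximation gives roughly [0.111, 0.603].
Exact: lower = 0.159; upper = 0.650.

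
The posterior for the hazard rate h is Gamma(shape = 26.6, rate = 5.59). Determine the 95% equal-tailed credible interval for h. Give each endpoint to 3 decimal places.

Posterior: Gamma(shape 26.6, rate 5.59).
Equal-tailed 95% interval: Gamma(26.6, 5.59) quantiles at 0.025 and 0.975.
Posterior mean ≈ 4.758, SD ≈ 0.923; a Normal approximation gives roughly [2.950, 6.567].
Exact: lower = 3.125; upper = 6.730.

[3.125, 6.730]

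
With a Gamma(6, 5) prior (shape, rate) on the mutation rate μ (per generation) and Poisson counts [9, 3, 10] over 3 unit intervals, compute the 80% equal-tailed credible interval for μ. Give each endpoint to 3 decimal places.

Posterior: Gamma(6+22, 5+3) = Gamma(28, 8) (shape, rate).
Equal-tailed 80% interval: Gamma(28, 8) quantiles at 0.1 and 0.9.
Posterior mean ≈ 3.500, SD ≈ 0.661; a Normal approximation gives roughly [2.652, 4.348].
Exact: lower = 2.684; upper = 4.370.

[2.684, 4.370]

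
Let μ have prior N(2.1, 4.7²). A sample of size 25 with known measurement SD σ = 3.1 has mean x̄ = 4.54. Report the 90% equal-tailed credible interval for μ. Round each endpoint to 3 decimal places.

[3.487, 5.509]

Posterior precision = 1/4.7² + 25/3.1² = 0.0453 + 2.6015 = 2.6467, so posterior SD = 0.6147.
Posterior mean = (2.1/4.7² + 25·4.54/3.1²) / 2.6467 = 4.4983.
Interval: 4.4983 ± 1.645 × 0.6147 → [3.487, 5.509].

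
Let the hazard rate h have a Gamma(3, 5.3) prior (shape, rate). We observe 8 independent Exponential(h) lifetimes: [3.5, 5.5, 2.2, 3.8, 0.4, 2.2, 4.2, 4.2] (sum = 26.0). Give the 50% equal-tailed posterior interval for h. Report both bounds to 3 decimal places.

[0.275, 0.416]

Posterior: Gamma(3+8, 5.3+26.0) = Gamma(11, 31.3) (shape, rate).
Equal-tailed 50% interval: Gamma(11, 31.3) quantiles at 0.25 and 0.75.
Posterior mean ≈ 0.351, SD ≈ 0.106; a Normal approximation gives roughly [0.280, 0.423].
Exact: lower = 0.275; upper = 0.416.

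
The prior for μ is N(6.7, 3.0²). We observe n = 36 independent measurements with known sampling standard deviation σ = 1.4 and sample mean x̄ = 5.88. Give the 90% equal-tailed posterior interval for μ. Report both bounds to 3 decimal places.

Posterior precision = 1/3.0² + 36/1.4² = 0.1111 + 18.3673 = 18.4785, so posterior SD = 0.2326.
Posterior mean = (6.7/3.0² + 36·5.88/1.4²) / 18.4785 = 5.8849.
Interval: 5.8849 ± 1.645 × 0.2326 → [5.502, 6.268].

[5.502, 6.268]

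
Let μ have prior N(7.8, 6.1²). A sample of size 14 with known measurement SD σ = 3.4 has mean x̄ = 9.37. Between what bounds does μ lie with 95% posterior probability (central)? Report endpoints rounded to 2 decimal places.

[7.57, 11.10]

Posterior precision = 1/6.1² + 14/3.4² = 0.0269 + 1.2111 = 1.2379, so posterior SD = 0.8988.
Posterior mean = (7.8/6.1² + 14·9.37/3.4²) / 1.2379 = 9.3359.
Interval: 9.3359 ± 1.960 × 0.8988 → [7.57, 11.10].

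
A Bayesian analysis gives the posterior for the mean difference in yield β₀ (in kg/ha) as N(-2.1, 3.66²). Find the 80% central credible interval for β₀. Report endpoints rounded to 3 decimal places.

The posterior is symmetric, so the 80% equal-tailed interval is β₀ = -2.1 ± z·3.66 with z = 1.282.
Half-width: 1.282 × 3.66 = 4.690.
-2.1 − 4.690 = -6.790; -2.1 + 4.690 = 2.590.

[-6.790, 2.590]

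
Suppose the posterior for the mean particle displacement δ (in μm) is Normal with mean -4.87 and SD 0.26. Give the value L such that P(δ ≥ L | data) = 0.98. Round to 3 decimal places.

Need L with P(δ ≥ L) = 0.98: L = -4.87 − z_{0.02}·0.26.
z = 2.054; L = -4.87 − 2.054 × 0.26 = -5.404.

-5.404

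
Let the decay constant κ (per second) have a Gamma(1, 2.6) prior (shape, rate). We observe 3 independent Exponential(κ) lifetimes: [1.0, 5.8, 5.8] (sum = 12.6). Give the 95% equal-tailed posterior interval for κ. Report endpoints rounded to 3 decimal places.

[0.072, 0.577]

Posterior: Gamma(1+3, 2.6+12.6) = Gamma(4, 15.2) (shape, rate).
Equal-tailed 95% interval: Gamma(4, 15.2) quantiles at 0.025 and 0.975.
Posterior mean ≈ 0.263, SD ≈ 0.132; a Normal approximation gives roughly [0.005, 0.521].
Exact: lower = 0.072; upper = 0.577.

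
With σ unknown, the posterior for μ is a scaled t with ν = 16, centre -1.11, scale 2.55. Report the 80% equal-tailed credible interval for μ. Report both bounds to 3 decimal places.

The t_16 distribution is symmetric; the 80% interval is -1.11 ± t·2.55 with t_{0.9,16} = 1.337.
Half-width: 1.337 × 2.55 = 3.409.
-1.11 − 3.409 = -4.519; -1.11 + 3.409 = 2.299.

[-4.519, 2.299]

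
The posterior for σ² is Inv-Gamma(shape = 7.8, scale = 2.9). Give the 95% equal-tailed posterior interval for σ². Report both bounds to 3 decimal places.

Inverse-Gamma(7.8, 2.9) quantiles: F⁻¹(0.025) and F⁻¹(0.975).
Equivalently, 1/σ² ~ Gamma(7.8, rate = 2.9); invert its 0.975 and 0.025 quantiles.
Posterior mean ≈ 0.426, SD ≈ 0.177; a Normal approximation gives roughly [0.079, 0.774].
Exact: lower = 0.205; upper = 0.872.

[0.205, 0.872]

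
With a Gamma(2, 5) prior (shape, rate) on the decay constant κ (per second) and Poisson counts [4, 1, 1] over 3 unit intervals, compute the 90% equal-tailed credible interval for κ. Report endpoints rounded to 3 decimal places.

[0.498, 1.644]

Posterior: Gamma(2+6, 5+3) = Gamma(8, 8) (shape, rate).
Equal-tailed 90% interval: Gamma(8, 8) quantiles at 0.05 and 0.95.
Posterior mean ≈ 1.000, SD ≈ 0.354; a Normal approximation gives roughly [0.418, 1.582].
Exact: lower = 0.498; upper = 1.644.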